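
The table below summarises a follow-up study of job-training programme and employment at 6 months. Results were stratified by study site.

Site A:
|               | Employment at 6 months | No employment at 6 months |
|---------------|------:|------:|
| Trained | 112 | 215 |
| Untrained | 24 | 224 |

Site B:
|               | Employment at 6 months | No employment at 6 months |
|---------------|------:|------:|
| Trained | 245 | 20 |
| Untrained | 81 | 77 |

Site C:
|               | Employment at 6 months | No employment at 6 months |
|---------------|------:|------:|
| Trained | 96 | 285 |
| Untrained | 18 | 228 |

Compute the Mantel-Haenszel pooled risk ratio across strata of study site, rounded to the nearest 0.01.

2.36

RR_MH = Σ(aᵢ·n₀ᵢ/nᵢ) / Σ(cᵢ·n₁ᵢ/nᵢ), with n₁ᵢ = aᵢ+bᵢ (exposed), n₀ᵢ = cᵢ+dᵢ (unexposed), nᵢ = n₁ᵢ+n₀ᵢ.
Stratum 1 (Site A): n₁ = 327, n₀ = 248, n = 575; a·n₀/n = 112·248/575 = 48.3061; c·n₁/n = 24·327/575 = 13.6487
Stratum 2 (Site B): n₁ = 265, n₀ = 158, n = 423; a·n₀/n = 245·158/423 = 91.5130; c·n₁/n = 81·265/423 = 50.7447
Stratum 3 (Site C): n₁ = 381, n₀ = 246, n = 627; a·n₀/n = 96·246/627 = 37.6651; c·n₁/n = 18·381/627 = 10.9378
RR_MH = (48.3061 + 91.5130 + 37.6651) / (13.6487 + 50.7447 + 10.9378) = 177.4842 / 75.3312 = 2.35605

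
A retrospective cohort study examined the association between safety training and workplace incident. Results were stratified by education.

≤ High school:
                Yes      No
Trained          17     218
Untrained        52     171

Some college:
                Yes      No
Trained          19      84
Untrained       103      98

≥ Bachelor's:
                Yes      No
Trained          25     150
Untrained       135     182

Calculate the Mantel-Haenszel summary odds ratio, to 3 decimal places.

0.230

OR_MH = Σ(aᵢdᵢ/nᵢ) / Σ(bᵢcᵢ/nᵢ), where nᵢ is the stratum total.
Stratum 1 (≤ High school): n = 458; a·d/n = 17·171/458 = 6.3472; b·c/n = 218·52/458 = 24.7511
Stratum 2 (Some college): n = 304; a·d/n = 19·98/304 = 6.1250; b·c/n = 84·103/304 = 28.4605
Stratum 3 (≥ Bachelor's): n = 492; a·d/n = 25·182/492 = 9.2480; b·c/n = 150·135/492 = 41.1585
OR_MH = (6.3472 + 6.1250 + 9.2480) / (24.7511 + 28.4605 + 41.1585) = 21.7201 / 94.3702 = 0.23016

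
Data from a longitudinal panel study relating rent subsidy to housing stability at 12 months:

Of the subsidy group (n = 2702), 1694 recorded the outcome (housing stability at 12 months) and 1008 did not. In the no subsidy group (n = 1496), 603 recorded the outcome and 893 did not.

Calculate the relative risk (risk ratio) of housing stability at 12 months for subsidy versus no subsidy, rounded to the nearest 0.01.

From the description: a = 1694, b = 1008, c = 603, d = 893.
Risk in exposed = 1694/2702 = 0.62694; risk in unexposed = 603/1496 = 0.40307.
RR = 0.62694 / 0.40307 = 1.55540
The risk among the exposed is 1.56 times that among the unexposed.

1.56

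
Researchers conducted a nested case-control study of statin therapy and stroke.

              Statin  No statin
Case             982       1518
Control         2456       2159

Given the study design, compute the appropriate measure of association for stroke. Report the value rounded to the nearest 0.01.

0.57

Reading the table with exposure as columns: a = 982 (Statin, case), b = 2456 (Statin, non-case), c = 1518 (No statin, case), d = 2159.
This is a nested case-control study: participants were sampled on outcome status, so risks in the source population cannot be estimated directly — relative risk is not valid here. The odds ratio is the appropriate measure.
OR = (a·d)/(b·c) = (982 × 2159) / (2456 × 1518) = 2120138 / 3728208 = 0.56867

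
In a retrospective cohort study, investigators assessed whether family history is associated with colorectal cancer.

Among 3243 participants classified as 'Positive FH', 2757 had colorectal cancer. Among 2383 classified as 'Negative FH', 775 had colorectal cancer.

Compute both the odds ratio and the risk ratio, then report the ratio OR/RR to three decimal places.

From the description: a = 2757, b = 486, c = 775, d = 1608.
OR = (2757·1608)/(486·775) = 4433256/376650 = 11.77023
Risk in exposed = 2757/3243 = 0.85014; risk in unexposed = 775/2383 = 0.32522; RR = 2.61404
OR/RR = 11.77023 / 2.61404 = 4.50270
The outcome is not rare, so the OR lies further from 1 than the RR.

4.503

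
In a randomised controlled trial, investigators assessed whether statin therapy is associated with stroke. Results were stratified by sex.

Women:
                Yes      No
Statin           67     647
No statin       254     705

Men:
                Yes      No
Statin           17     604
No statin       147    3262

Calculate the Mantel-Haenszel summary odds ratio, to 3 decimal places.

0.349

OR_MH = Σ(aᵢdᵢ/nᵢ) / Σ(bᵢcᵢ/nᵢ), where nᵢ is the stratum total.
Stratum 1 (Women): n = 1673; a·d/n = 67·705/1673 = 28.2337; b·c/n = 647·254/1673 = 98.2295
Stratum 2 (Men): n = 4030; a·d/n = 17·3262/4030 = 13.7603; b·c/n = 604·147/4030 = 22.0318
OR_MH = (28.2337 + 13.7603) / (98.2295 + 22.0318) = 41.9940 / 120.2613 = 0.34919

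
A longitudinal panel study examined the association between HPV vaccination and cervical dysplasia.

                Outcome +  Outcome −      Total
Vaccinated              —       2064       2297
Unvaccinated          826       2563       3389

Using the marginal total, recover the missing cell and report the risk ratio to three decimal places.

The missing cell is in the exposed row: 2297 − 2064 = 233.
So a = 233, b = 2064, c = 826, d = 2563.
RR = [a/(a+b)] / [c/(c+d)] = (233/2297) / (826/3389) = 0.10144/0.24373 = 0.41619

0.416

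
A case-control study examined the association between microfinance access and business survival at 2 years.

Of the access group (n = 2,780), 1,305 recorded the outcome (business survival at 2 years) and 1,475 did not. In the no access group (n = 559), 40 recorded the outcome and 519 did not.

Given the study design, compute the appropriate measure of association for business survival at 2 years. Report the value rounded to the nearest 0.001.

From the description: a = 1305, b = 1475, c = 40, d = 519.
This is a case-control study: participants were sampled on outcome status, so risks in the source population cannot be estimated directly — relative risk is not valid here. The odds ratio is the appropriate measure.
OR = (a·d)/(b·c) = (1305 × 519) / (1475 × 40) = 677295 / 59000 = 11.47958

11.480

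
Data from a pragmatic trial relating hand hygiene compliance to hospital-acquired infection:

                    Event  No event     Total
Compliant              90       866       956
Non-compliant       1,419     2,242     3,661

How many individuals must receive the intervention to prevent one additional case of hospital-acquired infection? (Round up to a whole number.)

4

Risk in treated group = 90/956 = 0.09414; risk in control = 1419/3661 = 0.38760.
Absolute risk reduction = 0.38760 − 0.09414 = 0.29346
NNT = 1 / ARR = 1 / 0.29346 = 3.408 → round up → 4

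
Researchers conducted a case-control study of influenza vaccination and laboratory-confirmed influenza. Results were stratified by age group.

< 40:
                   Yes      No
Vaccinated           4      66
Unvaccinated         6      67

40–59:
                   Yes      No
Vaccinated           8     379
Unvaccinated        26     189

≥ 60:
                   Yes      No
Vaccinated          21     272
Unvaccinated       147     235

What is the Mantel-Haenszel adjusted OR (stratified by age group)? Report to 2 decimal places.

0.15

OR_MH = Σ(aᵢdᵢ/nᵢ) / Σ(bᵢcᵢ/nᵢ), where nᵢ is the stratum total.
Stratum 1 (< 40): n = 143; a·d/n = 4·67/143 = 1.8741; b·c/n = 66·6/143 = 2.7692
Stratum 2 (40–59): n = 602; a·d/n = 8·189/602 = 2.5116; b·c/n = 379·26/602 = 16.3688
Stratum 3 (≥ 60): n = 675; a·d/n = 21·235/675 = 7.3111; b·c/n = 272·147/675 = 59.2356
OR_MH = (1.8741 + 2.5116 + 7.3111) / (2.7692 + 16.3688 + 59.2356) = 11.6969 / 78.3736 = 0.14925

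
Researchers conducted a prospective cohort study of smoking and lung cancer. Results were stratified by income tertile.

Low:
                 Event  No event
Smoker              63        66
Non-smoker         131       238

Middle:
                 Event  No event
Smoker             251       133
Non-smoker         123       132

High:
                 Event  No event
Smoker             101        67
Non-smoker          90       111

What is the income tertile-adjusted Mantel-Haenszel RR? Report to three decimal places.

RR_MH = Σ(aᵢ·n₀ᵢ/nᵢ) / Σ(cᵢ·n₁ᵢ/nᵢ), with n₁ᵢ = aᵢ+bᵢ (exposed), n₀ᵢ = cᵢ+dᵢ (unexposed), nᵢ = n₁ᵢ+n₀ᵢ.
Stratum 1 (Low): n₁ = 129, n₀ = 369, n = 498; a·n₀/n = 63·369/498 = 46.6807; c·n₁/n = 131·129/498 = 33.9337
Stratum 2 (Middle): n₁ = 384, n₀ = 255, n = 639; a·n₀/n = 251·255/639 = 100.1643; c·n₁/n = 123·384/639 = 73.9155
Stratum 3 (High): n₁ = 168, n₀ = 201, n = 369; a·n₀/n = 101·201/369 = 55.0163; c·n₁/n = 90·168/369 = 40.9756
RR_MH = (46.6807 + 100.1643 + 55.0163) / (33.9337 + 73.9155 + 40.9756) = 201.8613 / 148.8248 = 1.35637

1.356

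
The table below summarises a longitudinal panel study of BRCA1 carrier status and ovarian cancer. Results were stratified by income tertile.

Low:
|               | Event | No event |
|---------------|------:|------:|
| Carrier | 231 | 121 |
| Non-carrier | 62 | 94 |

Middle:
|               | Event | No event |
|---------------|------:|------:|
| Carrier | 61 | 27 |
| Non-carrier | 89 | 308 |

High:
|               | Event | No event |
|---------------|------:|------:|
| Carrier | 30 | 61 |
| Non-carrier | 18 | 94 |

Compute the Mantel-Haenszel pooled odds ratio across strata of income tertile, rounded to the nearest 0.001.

3.795

OR_MH = Σ(aᵢdᵢ/nᵢ) / Σ(bᵢcᵢ/nᵢ), where nᵢ is the stratum total.
Stratum 1 (Low): n = 508; a·d/n = 231·94/508 = 42.7441; b·c/n = 121·62/508 = 14.7677
Stratum 2 (Middle): n = 485; a·d/n = 61·308/485 = 38.7381; b·c/n = 27·89/485 = 4.9546
Stratum 3 (High): n = 203; a·d/n = 30·94/203 = 13.8916; b·c/n = 61·18/203 = 5.4089
OR_MH = (42.7441 + 38.7381 + 13.8916) / (14.7677 + 4.9546 + 5.4089) = 95.3739 / 25.1312 = 3.79503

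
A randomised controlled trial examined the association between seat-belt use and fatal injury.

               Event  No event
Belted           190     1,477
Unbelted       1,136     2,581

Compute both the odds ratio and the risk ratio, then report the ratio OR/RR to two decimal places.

Cells: a = 190, b = 1477, c = 1136, d = 2581.
OR = (190·2581)/(1477·1136) = 490390/1677872 = 0.29227
Risk in exposed = 190/1667 = 0.11398; risk in unexposed = 1136/3717 = 0.30562; RR = 0.37293
OR/RR = 0.29227 / 0.37293 = 0.78370
The outcome is not rare, so the OR lies further from 1 than the RR.

0.78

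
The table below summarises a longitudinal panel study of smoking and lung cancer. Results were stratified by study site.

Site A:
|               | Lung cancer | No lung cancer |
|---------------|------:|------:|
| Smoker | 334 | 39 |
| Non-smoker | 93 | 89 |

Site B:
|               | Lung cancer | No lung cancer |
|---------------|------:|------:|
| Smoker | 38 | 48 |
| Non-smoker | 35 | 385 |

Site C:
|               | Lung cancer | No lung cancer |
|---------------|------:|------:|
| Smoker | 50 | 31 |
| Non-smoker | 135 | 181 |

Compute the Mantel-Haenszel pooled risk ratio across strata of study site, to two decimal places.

1.88

RR_MH = Σ(aᵢ·n₀ᵢ/nᵢ) / Σ(cᵢ·n₁ᵢ/nᵢ), with n₁ᵢ = aᵢ+bᵢ (exposed), n₀ᵢ = cᵢ+dᵢ (unexposed), nᵢ = n₁ᵢ+n₀ᵢ.
Stratum 1 (Site A): n₁ = 373, n₀ = 182, n = 555; a·n₀/n = 334·182/555 = 109.5279; c·n₁/n = 93·373/555 = 62.5027
Stratum 2 (Site B): n₁ = 86, n₀ = 420, n = 506; a·n₀/n = 38·420/506 = 31.5415; c·n₁/n = 35·86/506 = 5.9486
Stratum 3 (Site C): n₁ = 81, n₀ = 316, n = 397; a·n₀/n = 50·316/397 = 39.7985; c·n₁/n = 135·81/397 = 27.5441
RR_MH = (109.5279 + 31.5415 + 39.7985) / (62.5027 + 5.9486 + 27.5441) = 180.8679 / 95.9954 = 1.88413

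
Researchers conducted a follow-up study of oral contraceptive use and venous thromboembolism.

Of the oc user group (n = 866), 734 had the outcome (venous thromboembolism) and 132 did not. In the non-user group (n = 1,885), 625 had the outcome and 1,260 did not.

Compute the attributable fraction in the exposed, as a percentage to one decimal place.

60.9

From the description: a = 734, b = 132, c = 625, d = 1260.
Risk in exposed = 734/866 = 0.84758; risk in unexposed = 625/1885 = 0.33156.
RR = 0.84758/0.33156 = 2.55629
AR% = (RR − 1)/RR × 100 = (2.55629 − 1)/2.55629 × 100 = 60.8808%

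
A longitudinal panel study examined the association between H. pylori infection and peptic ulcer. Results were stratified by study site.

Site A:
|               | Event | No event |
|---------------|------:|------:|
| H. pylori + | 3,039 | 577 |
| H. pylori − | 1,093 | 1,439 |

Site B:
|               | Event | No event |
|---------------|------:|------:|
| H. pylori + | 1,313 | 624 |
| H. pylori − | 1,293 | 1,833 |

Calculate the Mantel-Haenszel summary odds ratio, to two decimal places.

OR_MH = Σ(aᵢdᵢ/nᵢ) / Σ(bᵢcᵢ/nᵢ), where nᵢ is the stratum total.
Stratum 1 (Site A): n = 6148; a·d/n = 3039·1439/6148 = 711.3079; b·c/n = 577·1093/6148 = 102.5799
Stratum 2 (Site B): n = 5063; a·d/n = 1313·1833/5063 = 475.3563; b·c/n = 624·1293/5063 = 159.3585
OR_MH = (711.3079 + 475.3563) / (102.5799 + 159.3585) = 1186.6642 / 261.9383 = 4.53032

4.53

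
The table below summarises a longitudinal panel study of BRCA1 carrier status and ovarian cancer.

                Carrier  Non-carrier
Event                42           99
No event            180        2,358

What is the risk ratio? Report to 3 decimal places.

Reading the table with exposure as columns: a = 42 (Carrier, case), b = 180 (Carrier, non-case), c = 99 (Non-carrier, case), d = 2358.
Risk in exposed = 42/222 = 0.18919; risk in unexposed = 99/2457 = 0.04029.
RR = 0.18919 / 0.04029 = 4.69533
The risk among the exposed is 4.70 times that among the unexposed.

4.695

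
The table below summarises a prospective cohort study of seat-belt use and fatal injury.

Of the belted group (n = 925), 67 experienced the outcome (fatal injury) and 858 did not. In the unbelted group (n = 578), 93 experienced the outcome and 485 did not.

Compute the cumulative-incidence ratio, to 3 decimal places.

0.450

From the description: a = 67, b = 858, c = 93, d = 485.
Risk in exposed = 67/925 = 0.07243; risk in unexposed = 93/578 = 0.16090.
RR = 0.07243 / 0.16090 = 0.45017
The risk is 55% lower among the exposed than among the unexposed.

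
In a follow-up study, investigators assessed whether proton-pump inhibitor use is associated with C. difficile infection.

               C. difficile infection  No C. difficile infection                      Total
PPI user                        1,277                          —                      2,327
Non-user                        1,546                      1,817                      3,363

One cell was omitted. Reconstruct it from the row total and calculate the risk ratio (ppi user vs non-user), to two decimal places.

The missing cell is in the exposed row: 2327 − 1277 = 1050.
So a = 1277, b = 1050, c = 1546, d = 1817.
RR = [a/(a+b)] / [c/(c+d)] = (1277/2327) / (1546/3363) = 0.54878/0.45971 = 1.19375

1.19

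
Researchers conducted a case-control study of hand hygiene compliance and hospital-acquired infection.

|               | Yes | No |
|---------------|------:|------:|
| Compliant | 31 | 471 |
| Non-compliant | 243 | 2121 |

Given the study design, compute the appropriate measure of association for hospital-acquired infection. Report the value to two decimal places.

Cells: a = 31, b = 471, c = 243, d = 2121.
This is a case-control study: participants were sampled on outcome status, so risks in the source population cannot be estimated directly — relative risk is not valid here. The odds ratio is the appropriate measure.
OR = (a·d)/(b·c) = (31 × 2121) / (471 × 243) = 65751 / 114453 = 0.57448

0.57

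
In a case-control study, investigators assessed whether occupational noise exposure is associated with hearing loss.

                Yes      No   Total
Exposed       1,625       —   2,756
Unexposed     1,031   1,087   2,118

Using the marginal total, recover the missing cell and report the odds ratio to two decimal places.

The missing cell is in the exposed row: 2756 − 1625 = 1131.
So a = 1625, b = 1131, c = 1031, d = 1087.
OR = (a·d)/(b·c) = (1625 × 1087) / (1131 × 1031) = 1766375 / 1166061 = 1.51482

1.51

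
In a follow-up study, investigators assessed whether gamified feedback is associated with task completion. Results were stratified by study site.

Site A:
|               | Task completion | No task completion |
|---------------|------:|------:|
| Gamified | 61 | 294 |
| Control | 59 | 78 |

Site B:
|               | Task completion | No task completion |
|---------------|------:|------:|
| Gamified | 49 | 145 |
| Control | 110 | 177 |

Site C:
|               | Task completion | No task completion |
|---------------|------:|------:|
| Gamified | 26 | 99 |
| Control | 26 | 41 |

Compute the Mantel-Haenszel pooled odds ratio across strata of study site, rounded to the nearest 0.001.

OR_MH = Σ(aᵢdᵢ/nᵢ) / Σ(bᵢcᵢ/nᵢ), where nᵢ is the stratum total.
Stratum 1 (Site A): n = 492; a·d/n = 61·78/492 = 9.6707; b·c/n = 294·59/492 = 35.2561
Stratum 2 (Site B): n = 481; a·d/n = 49·177/481 = 18.0312; b·c/n = 145·110/481 = 33.1601
Stratum 3 (Site C): n = 192; a·d/n = 26·41/192 = 5.5521; b·c/n = 99·26/192 = 13.4062
OR_MH = (9.6707 + 18.0312 + 5.5521) / (35.2561 + 33.1601 + 13.4062) = 33.2540 / 81.8224 = 0.40642

0.406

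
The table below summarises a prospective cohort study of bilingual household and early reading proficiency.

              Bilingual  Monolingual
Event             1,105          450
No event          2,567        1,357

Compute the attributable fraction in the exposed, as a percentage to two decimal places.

Reading the table with exposure as columns: a = 1105 (Bilingual, case), b = 2567 (Bilingual, non-case), c = 450 (Monolingual, case), d = 1357.
Risk in exposed = 1105/3672 = 0.30093; risk in unexposed = 450/1807 = 0.24903.
RR = 0.30093/0.24903 = 1.20838
AR% = (RR − 1)/RR × 100 = (1.20838 − 1)/1.20838 × 100 = 17.2449%

17.24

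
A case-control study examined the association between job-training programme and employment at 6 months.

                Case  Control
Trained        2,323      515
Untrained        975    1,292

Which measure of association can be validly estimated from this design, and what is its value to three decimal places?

5.977

Cells: a = 2323, b = 515, c = 975, d = 1292.
This is a case-control study: participants were sampled on outcome status, so risks in the source population cannot be estimated directly — relative risk is not valid here. The odds ratio is the appropriate measure.
OR = (a·d)/(b·c) = (2323 × 1292) / (515 × 975) = 3001316 / 502125 = 5.97723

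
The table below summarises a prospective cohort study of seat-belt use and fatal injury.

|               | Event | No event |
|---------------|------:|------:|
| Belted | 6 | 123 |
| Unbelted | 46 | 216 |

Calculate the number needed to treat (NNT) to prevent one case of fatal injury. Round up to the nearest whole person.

8

Risk in treated group = 6/129 = 0.04651; risk in control = 46/262 = 0.17557.
Absolute risk reduction = 0.17557 − 0.04651 = 0.12906
NNT = 1 / ARR = 1 / 0.12906 = 7.748 → round up → 8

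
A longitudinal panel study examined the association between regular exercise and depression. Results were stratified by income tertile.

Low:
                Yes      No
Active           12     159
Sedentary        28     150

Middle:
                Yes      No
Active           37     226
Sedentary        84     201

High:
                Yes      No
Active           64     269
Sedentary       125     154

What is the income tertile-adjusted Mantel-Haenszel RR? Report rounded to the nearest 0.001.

RR_MH = Σ(aᵢ·n₀ᵢ/nᵢ) / Σ(cᵢ·n₁ᵢ/nᵢ), with n₁ᵢ = aᵢ+bᵢ (exposed), n₀ᵢ = cᵢ+dᵢ (unexposed), nᵢ = n₁ᵢ+n₀ᵢ.
Stratum 1 (Low): n₁ = 171, n₀ = 178, n = 349; a·n₀/n = 12·178/349 = 6.1203; c·n₁/n = 28·171/349 = 13.7192
Stratum 2 (Middle): n₁ = 263, n₀ = 285, n = 548; a·n₀/n = 37·285/548 = 19.2427; c·n₁/n = 84·263/548 = 40.3139
Stratum 3 (High): n₁ = 333, n₀ = 279, n = 612; a·n₀/n = 64·279/612 = 29.1765; c·n₁/n = 125·333/612 = 68.0147
RR_MH = (6.1203 + 19.2427 + 29.1765) / (13.7192 + 40.3139 + 68.0147) = 54.5395 / 122.0478 = 0.44687

0.447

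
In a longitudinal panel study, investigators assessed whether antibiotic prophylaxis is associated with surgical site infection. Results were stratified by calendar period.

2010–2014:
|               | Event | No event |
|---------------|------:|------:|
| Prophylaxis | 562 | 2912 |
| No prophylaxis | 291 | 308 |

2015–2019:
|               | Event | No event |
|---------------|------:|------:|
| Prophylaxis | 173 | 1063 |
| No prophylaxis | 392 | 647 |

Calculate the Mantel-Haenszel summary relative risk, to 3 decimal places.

0.351

RR_MH = Σ(aᵢ·n₀ᵢ/nᵢ) / Σ(cᵢ·n₁ᵢ/nᵢ), with n₁ᵢ = aᵢ+bᵢ (exposed), n₀ᵢ = cᵢ+dᵢ (unexposed), nᵢ = n₁ᵢ+n₀ᵢ.
Stratum 1 (2010–2014): n₁ = 3474, n₀ = 599, n = 4073; a·n₀/n = 562·599/4073 = 82.6511; c·n₁/n = 291·3474/4073 = 248.2038
Stratum 2 (2015–2019): n₁ = 1236, n₀ = 1039, n = 2275; a·n₀/n = 173·1039/2275 = 79.0097; c·n₁/n = 392·1236/2275 = 212.9723
RR_MH = (82.6511 + 79.0097) / (248.2038 + 212.9723) = 161.6608 / 461.1761 = 0.35054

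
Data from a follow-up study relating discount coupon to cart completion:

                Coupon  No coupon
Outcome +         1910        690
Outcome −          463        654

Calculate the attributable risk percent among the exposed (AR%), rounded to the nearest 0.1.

36.2

Reading the table with exposure as columns: a = 1910 (Coupon, case), b = 463 (Coupon, non-case), c = 690 (No coupon, case), d = 654.
Risk in exposed = 1910/2373 = 0.80489; risk in unexposed = 690/1344 = 0.51339.
RR = 0.80489/0.51339 = 1.56778
AR% = (RR − 1)/RR × 100 = (1.56778 − 1)/1.56778 × 100 = 36.2156%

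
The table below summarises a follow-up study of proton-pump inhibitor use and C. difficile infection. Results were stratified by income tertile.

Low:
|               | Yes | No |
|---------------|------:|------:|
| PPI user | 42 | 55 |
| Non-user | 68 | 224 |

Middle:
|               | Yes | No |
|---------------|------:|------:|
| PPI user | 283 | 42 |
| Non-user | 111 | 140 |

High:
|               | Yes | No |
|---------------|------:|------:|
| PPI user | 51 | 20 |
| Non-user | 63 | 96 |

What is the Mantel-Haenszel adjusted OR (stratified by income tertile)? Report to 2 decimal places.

OR_MH = Σ(aᵢdᵢ/nᵢ) / Σ(bᵢcᵢ/nᵢ), where nᵢ is the stratum total.
Stratum 1 (Low): n = 389; a·d/n = 42·224/389 = 24.1851; b·c/n = 55·68/389 = 9.6144
Stratum 2 (Middle): n = 576; a·d/n = 283·140/576 = 68.7847; b·c/n = 42·111/576 = 8.0938
Stratum 3 (High): n = 230; a·d/n = 51·96/230 = 21.2870; b·c/n = 20·63/230 = 5.4783
OR_MH = (24.1851 + 68.7847 + 21.2870) / (9.6144 + 8.0938 + 5.4783) = 114.2568 / 23.1864 = 4.92775

4.93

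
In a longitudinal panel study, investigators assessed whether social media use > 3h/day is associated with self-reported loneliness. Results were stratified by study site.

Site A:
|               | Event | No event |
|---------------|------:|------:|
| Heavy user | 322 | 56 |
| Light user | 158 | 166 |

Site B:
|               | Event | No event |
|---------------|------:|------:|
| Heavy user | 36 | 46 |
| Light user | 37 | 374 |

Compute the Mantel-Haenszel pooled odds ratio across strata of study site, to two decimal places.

6.44

OR_MH = Σ(aᵢdᵢ/nᵢ) / Σ(bᵢcᵢ/nᵢ), where nᵢ is the stratum total.
Stratum 1 (Site A): n = 702; a·d/n = 322·166/702 = 76.1425; b·c/n = 56·158/702 = 12.6040
Stratum 2 (Site B): n = 493; a·d/n = 36·374/493 = 27.3103; b·c/n = 46·37/493 = 3.4523
OR_MH = (76.1425 + 27.3103) / (12.6040 + 3.4523) = 103.4528 / 16.0563 = 6.44312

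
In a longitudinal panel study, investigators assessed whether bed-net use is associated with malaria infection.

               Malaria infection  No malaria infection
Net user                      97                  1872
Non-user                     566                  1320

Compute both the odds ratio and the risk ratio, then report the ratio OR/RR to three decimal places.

0.736

Cells: a = 97, b = 1872, c = 566, d = 1320.
OR = (97·1320)/(1872·566) = 128040/1059552 = 0.12084
Risk in exposed = 97/1969 = 0.04926; risk in unexposed = 566/1886 = 0.30011; RR = 0.16415
OR/RR = 0.12084 / 0.16415 = 0.73616
The outcome is not rare, so the OR lies further from 1 than the RR.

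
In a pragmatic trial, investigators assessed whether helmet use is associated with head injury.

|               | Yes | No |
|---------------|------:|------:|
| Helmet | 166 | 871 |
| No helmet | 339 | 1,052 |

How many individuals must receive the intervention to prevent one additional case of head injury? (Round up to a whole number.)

12

Risk in treated group = 166/1037 = 0.16008; risk in control = 339/1391 = 0.24371.
Absolute risk reduction = 0.24371 − 0.16008 = 0.08363
NNT = 1 / ARR = 1 / 0.08363 = 11.957 → round up → 12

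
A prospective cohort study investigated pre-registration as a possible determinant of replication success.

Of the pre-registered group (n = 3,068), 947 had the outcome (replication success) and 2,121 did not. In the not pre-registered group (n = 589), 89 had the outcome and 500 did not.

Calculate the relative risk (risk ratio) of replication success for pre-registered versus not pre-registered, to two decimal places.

2.04

From the description: a = 947, b = 2121, c = 89, d = 500.
Risk in exposed = 947/3068 = 0.30867; risk in unexposed = 89/589 = 0.15110.
RR = 0.30867 / 0.15110 = 2.04277
The risk among the exposed is 2.04 times that among the unexposed.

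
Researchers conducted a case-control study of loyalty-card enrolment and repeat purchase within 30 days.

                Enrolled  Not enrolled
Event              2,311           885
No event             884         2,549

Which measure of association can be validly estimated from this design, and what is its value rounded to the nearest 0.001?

7.530

Reading the table with exposure as columns: a = 2311 (Enrolled, case), b = 884 (Enrolled, non-case), c = 885 (Not enrolled, case), d = 2549.
This is a case-control study: participants were sampled on outcome status, so risks in the source population cannot be estimated directly — relative risk is not valid here. The odds ratio is the appropriate measure.
OR = (a·d)/(b·c) = (2311 × 2549) / (884 × 885) = 5890739 / 782340 = 7.52964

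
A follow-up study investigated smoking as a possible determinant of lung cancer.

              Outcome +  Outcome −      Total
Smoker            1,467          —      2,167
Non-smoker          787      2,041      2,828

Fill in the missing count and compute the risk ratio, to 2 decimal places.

2.43

The missing cell is in the exposed row: 2167 − 1467 = 700.
So a = 1467, b = 700, c = 787, d = 2041.
RR = [a/(a+b)] / [c/(c+d)] = (1467/2167) / (787/2828) = 0.67697/0.27829 = 2.43263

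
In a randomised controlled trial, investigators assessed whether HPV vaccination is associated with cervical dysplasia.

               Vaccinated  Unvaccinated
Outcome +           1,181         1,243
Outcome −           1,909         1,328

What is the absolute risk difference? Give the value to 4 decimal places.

Reading the table with exposure as columns: a = 1181 (Vaccinated, case), b = 1909 (Vaccinated, non-case), c = 1243 (Unvaccinated, case), d = 1328.
Risk in exposed = 1181/3090 = 0.382201; risk in unexposed = 1243/2571 = 0.483469.
Risk difference = 0.382201 − 0.483469 = -0.101269

-0.1013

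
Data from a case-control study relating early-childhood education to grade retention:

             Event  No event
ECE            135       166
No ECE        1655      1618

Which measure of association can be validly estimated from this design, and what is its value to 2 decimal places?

0.80

Cells: a = 135, b = 166, c = 1655, d = 1618.
This is a case-control study: participants were sampled on outcome status, so risks in the source population cannot be estimated directly — relative risk is not valid here. The odds ratio is the appropriate measure.
OR = (a·d)/(b·c) = (135 × 1618) / (166 × 1655) = 218430 / 274730 = 0.79507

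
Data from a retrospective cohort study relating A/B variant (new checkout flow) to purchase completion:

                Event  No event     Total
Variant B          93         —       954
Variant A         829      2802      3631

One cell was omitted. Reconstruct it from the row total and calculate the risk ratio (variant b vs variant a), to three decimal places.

0.427

The missing cell is in the exposed row: 954 − 93 = 861.
So a = 93, b = 861, c = 829, d = 2802.
RR = [a/(a+b)] / [c/(c+d)] = (93/954) / (829/3631) = 0.09748/0.22831 = 0.42698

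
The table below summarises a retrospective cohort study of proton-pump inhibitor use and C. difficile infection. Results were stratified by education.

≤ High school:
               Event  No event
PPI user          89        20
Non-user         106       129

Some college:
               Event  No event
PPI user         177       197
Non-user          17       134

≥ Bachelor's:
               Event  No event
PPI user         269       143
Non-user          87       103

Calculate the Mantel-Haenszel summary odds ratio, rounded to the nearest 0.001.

3.751

OR_MH = Σ(aᵢdᵢ/nᵢ) / Σ(bᵢcᵢ/nᵢ), where nᵢ is the stratum total.
Stratum 1 (≤ High school): n = 344; a·d/n = 89·129/344 = 33.3750; b·c/n = 20·106/344 = 6.1628
Stratum 2 (Some college): n = 525; a·d/n = 177·134/525 = 45.1771; b·c/n = 197·17/525 = 6.3790
Stratum 3 (≥ Bachelor's): n = 602; a·d/n = 269·103/602 = 46.0249; b·c/n = 143·87/602 = 20.6661
OR_MH = (33.3750 + 45.1771 + 46.0249) / (6.1628 + 6.3790 + 20.6661) = 124.5771 / 33.2080 = 3.75142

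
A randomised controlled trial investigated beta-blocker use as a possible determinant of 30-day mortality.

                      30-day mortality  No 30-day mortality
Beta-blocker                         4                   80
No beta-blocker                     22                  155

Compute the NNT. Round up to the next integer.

Risk in treated group = 4/84 = 0.04762; risk in control = 22/177 = 0.12429.
Absolute risk reduction = 0.12429 − 0.04762 = 0.07667
NNT = 1 / ARR = 1 / 0.07667 = 13.042 → round up → 14

14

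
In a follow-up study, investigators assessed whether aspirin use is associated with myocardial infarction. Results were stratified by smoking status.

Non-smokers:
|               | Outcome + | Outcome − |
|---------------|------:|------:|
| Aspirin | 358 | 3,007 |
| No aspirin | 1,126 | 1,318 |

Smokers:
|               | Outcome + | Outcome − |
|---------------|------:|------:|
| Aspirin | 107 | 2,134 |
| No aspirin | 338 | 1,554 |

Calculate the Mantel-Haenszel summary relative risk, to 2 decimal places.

RR_MH = Σ(aᵢ·n₀ᵢ/nᵢ) / Σ(cᵢ·n₁ᵢ/nᵢ), with n₁ᵢ = aᵢ+bᵢ (exposed), n₀ᵢ = cᵢ+dᵢ (unexposed), nᵢ = n₁ᵢ+n₀ᵢ.
Stratum 1 (Non-smokers): n₁ = 3365, n₀ = 2444, n = 5809; a·n₀/n = 358·2444/5809 = 150.6201; c·n₁/n = 1126·3365/5809 = 652.2620
Stratum 2 (Smokers): n₁ = 2241, n₀ = 1892, n = 4133; a·n₀/n = 107·1892/4133 = 48.9823; c·n₁/n = 338·2241/4133 = 183.2707
RR_MH = (150.6201 + 48.9823) / (652.2620 + 183.2707) = 199.6024 / 835.5328 = 0.23889

0.24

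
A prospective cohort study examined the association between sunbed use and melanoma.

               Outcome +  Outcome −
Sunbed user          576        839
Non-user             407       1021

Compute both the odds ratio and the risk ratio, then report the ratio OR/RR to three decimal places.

Cells: a = 576, b = 839, c = 407, d = 1021.
OR = (576·1021)/(839·407) = 588096/341473 = 1.72223
Risk in exposed = 576/1415 = 0.40707; risk in unexposed = 407/1428 = 0.28501; RR = 1.42824
OR/RR = 1.72223 / 1.42824 = 1.20585
The outcome is not rare, so the OR lies further from 1 than the RR.

1.206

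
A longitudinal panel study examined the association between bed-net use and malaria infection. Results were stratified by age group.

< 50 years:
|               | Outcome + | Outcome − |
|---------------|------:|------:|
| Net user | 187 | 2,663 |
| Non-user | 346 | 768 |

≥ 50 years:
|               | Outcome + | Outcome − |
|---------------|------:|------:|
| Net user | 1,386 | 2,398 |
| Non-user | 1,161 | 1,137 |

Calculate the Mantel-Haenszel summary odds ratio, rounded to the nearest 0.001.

0.428

OR_MH = Σ(aᵢdᵢ/nᵢ) / Σ(bᵢcᵢ/nᵢ), where nᵢ is the stratum total.
Stratum 1 (< 50 years): n = 3964; a·d/n = 187·768/3964 = 36.2301; b·c/n = 2663·346/3964 = 232.4415
Stratum 2 (≥ 50 years): n = 6082; a·d/n = 1386·1137/6082 = 259.1059; b·c/n = 2398·1161/6082 = 457.7570
OR_MH = (36.2301 + 259.1059) / (232.4415 + 457.7570) = 295.3360 / 690.1985 = 0.42790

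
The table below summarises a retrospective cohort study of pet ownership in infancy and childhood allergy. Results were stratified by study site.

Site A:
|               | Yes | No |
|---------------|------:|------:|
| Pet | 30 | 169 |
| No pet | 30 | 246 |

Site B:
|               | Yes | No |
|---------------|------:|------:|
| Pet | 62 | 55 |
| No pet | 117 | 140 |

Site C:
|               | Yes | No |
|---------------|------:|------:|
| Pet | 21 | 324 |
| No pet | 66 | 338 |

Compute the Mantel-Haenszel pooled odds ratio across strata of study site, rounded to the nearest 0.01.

0.85

OR_MH = Σ(aᵢdᵢ/nᵢ) / Σ(bᵢcᵢ/nᵢ), where nᵢ is the stratum total.
Stratum 1 (Site A): n = 475; a·d/n = 30·246/475 = 15.5368; b·c/n = 169·30/475 = 10.6737
Stratum 2 (Site B): n = 374; a·d/n = 62·140/374 = 23.2086; b·c/n = 55·117/374 = 17.2059
Stratum 3 (Site C): n = 749; a·d/n = 21·338/749 = 9.4766; b·c/n = 324·66/749 = 28.5501
OR_MH = (15.5368 + 23.2086 + 9.4766) / (10.6737 + 17.2059 + 28.5501) = 48.2220 / 56.4296 = 0.85455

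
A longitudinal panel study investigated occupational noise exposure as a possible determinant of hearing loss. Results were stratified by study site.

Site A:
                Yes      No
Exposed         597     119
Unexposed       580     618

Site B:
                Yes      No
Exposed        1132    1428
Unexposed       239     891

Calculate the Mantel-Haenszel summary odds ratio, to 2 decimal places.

3.63

OR_MH = Σ(aᵢdᵢ/nᵢ) / Σ(bᵢcᵢ/nᵢ), where nᵢ is the stratum total.
Stratum 1 (Site A): n = 1914; a·d/n = 597·618/1914 = 192.7618; b·c/n = 119·580/1914 = 36.0606
Stratum 2 (Site B): n = 3690; a·d/n = 1132·891/3690 = 273.3366; b·c/n = 1428·239/3690 = 92.4911
OR_MH = (192.7618 + 273.3366) / (36.0606 + 92.4911) = 466.0983 / 128.5517 = 3.62577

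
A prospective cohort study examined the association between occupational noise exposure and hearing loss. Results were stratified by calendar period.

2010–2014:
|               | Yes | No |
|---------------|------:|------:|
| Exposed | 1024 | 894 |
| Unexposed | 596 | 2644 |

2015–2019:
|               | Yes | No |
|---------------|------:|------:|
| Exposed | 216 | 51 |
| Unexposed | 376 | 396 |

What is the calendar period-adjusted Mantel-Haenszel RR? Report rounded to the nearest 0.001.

2.525

RR_MH = Σ(aᵢ·n₀ᵢ/nᵢ) / Σ(cᵢ·n₁ᵢ/nᵢ), with n₁ᵢ = aᵢ+bᵢ (exposed), n₀ᵢ = cᵢ+dᵢ (unexposed), nᵢ = n₁ᵢ+n₀ᵢ.
Stratum 1 (2010–2014): n₁ = 1918, n₀ = 3240, n = 5158; a·n₀/n = 1024·3240/5158 = 643.2261; c·n₁/n = 596·1918/5158 = 221.6223
Stratum 2 (2015–2019): n₁ = 267, n₀ = 772, n = 1039; a·n₀/n = 216·772/1039 = 160.4928; c·n₁/n = 376·267/1039 = 96.6237
RR_MH = (643.2261 + 160.4928) / (221.6223 + 96.6237) = 803.7188 / 318.2460 = 2.52546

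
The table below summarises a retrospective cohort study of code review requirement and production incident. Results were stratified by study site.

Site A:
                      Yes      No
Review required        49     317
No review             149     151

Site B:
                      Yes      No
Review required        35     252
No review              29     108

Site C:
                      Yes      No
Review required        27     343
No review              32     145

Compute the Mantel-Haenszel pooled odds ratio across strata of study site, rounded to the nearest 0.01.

OR_MH = Σ(aᵢdᵢ/nᵢ) / Σ(bᵢcᵢ/nᵢ), where nᵢ is the stratum total.
Stratum 1 (Site A): n = 666; a·d/n = 49·151/666 = 11.1096; b·c/n = 317·149/666 = 70.9204
Stratum 2 (Site B): n = 424; a·d/n = 35·108/424 = 8.9151; b·c/n = 252·29/424 = 17.2358
Stratum 3 (Site C): n = 547; a·d/n = 27·145/547 = 7.1572; b·c/n = 343·32/547 = 20.0658
OR_MH = (11.1096 + 8.9151 + 7.1572) / (70.9204 + 17.2358 + 20.0658) = 27.1819 / 108.2221 = 0.25117

0.25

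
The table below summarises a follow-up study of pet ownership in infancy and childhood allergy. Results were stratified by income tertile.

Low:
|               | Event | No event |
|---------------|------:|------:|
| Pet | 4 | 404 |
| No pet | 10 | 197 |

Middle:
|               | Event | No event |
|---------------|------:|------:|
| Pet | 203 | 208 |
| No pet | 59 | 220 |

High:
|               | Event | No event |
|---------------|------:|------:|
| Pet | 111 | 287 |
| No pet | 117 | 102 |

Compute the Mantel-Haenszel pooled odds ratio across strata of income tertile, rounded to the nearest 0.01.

1.07

OR_MH = Σ(aᵢdᵢ/nᵢ) / Σ(bᵢcᵢ/nᵢ), where nᵢ is the stratum total.
Stratum 1 (Low): n = 615; a·d/n = 4·197/615 = 1.2813; b·c/n = 404·10/615 = 6.5691
Stratum 2 (Middle): n = 690; a·d/n = 203·220/690 = 64.7246; b·c/n = 208·59/690 = 17.7855
Stratum 3 (High): n = 617; a·d/n = 111·102/617 = 18.3501; b·c/n = 287·117/617 = 54.4230
OR_MH = (1.2813 + 64.7246 + 18.3501) / (6.5691 + 17.7855 + 54.4230) = 84.3560 / 78.7776 = 1.07081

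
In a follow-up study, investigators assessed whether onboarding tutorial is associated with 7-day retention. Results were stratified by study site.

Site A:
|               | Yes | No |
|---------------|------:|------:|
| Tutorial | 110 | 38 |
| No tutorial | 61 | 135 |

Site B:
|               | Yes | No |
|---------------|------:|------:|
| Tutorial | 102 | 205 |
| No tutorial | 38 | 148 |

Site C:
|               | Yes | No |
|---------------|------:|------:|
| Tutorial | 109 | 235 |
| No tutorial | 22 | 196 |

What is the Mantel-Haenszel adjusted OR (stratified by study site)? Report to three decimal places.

OR_MH = Σ(aᵢdᵢ/nᵢ) / Σ(bᵢcᵢ/nᵢ), where nᵢ is the stratum total.
Stratum 1 (Site A): n = 344; a·d/n = 110·135/344 = 43.1686; b·c/n = 38·61/344 = 6.7384
Stratum 2 (Site B): n = 493; a·d/n = 102·148/493 = 30.6207; b·c/n = 205·38/493 = 15.8012
Stratum 3 (Site C): n = 562; a·d/n = 109·196/562 = 38.0142; b·c/n = 235·22/562 = 9.1993
OR_MH = (43.1686 + 30.6207 + 38.0142) / (6.7384 + 15.8012 + 9.1993) = 111.8035 / 31.7389 = 3.52261

3.523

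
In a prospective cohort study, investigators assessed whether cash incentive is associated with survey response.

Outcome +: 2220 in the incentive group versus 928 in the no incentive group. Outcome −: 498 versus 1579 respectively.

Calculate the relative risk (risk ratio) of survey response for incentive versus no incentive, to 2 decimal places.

2.21

From the description: a = 2220, b = 498, c = 928, d = 1579.
Risk in exposed = 2220/2718 = 0.81678; risk in unexposed = 928/2507 = 0.37016.
RR = 0.81678 / 0.37016 = 2.20653
The risk among the exposed is 2.21 times that among the unexposed.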